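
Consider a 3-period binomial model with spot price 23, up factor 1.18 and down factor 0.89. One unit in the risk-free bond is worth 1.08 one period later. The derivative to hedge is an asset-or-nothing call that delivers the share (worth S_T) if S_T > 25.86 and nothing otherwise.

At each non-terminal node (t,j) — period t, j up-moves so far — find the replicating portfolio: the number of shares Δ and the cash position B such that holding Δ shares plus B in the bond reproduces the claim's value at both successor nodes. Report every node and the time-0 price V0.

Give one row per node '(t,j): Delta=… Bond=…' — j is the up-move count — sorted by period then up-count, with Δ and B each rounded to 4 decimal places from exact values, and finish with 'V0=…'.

(0,0): Delta=2.1678 Bond=-31.3755
(1,0): Delta=2.9127 Bond=-49.1340
(1,1): Delta=1.8721 Bond=-25.8600
(2,0): Delta=0.0000 Bond=0.0000
(2,1): Delta=4.0690 Bond=-80.9935
(2,2): Delta=1.0000 Bond=0.0000
V0=18.4838

Under the risk-neutral measure, an up-move has probability p* = (R−d)/(u−d) = 0.6552 and values discount at R = 1.08.
Payoff layer (t=3): V(3,0)=0.0000, V(3,1)=0.0000, V(3,2)=28.5024, V(3,3)=37.7897
(2,0): S=18.2183. Δ = (V_up−V_dn)/(S_up−S_dn) = (0.0000−0.0000)/(21.4976−16.2143) = 0.0000. V = [p*·0.0000 + (1−p*)·0.0000]/1.08 = 0.0000. B = V − Δ·S = 0.0000.
(2,1): S=24.1546. Δ = (V_up−V_dn)/(S_up−S_dn) = (28.5024−0.0000)/(28.5024−21.4976) = 4.0690. V = [p*·28.5024 + (1−p*)·0.0000]/1.08 = 17.2907. B = V − Δ·S = -80.9935.
(2,2): S=32.0252. Δ = (V_up−V_dn)/(S_up−S_dn) = (37.7897−28.5024)/(37.7897−28.5024) = 1.0000. V = [p*·37.7897 + (1−p*)·28.5024]/1.08 = 32.0252. B = V − Δ·S = 0.0000.
(1,0): S=20.4700. Δ = (V_up−V_dn)/(S_up−S_dn) = (17.2907−0.0000)/(24.1546−18.2183) = 2.9127. V = [p*·17.2907 + (1−p*)·0.0000]/1.08 = 10.4893. B = V − Δ·S = -49.1340.
(1,1): S=27.1400. Δ = (V_up−V_dn)/(S_up−S_dn) = (32.0252−17.2907)/(32.0252−24.1546) = 1.8721. V = [p*·32.0252 + (1−p*)·17.2907]/1.08 = 24.9485. B = V − Δ·S = -25.8600.
(0,0): S=23.0000. Δ = (V_up−V_dn)/(S_up−S_dn) = (24.9485−10.4893)/(27.1400−20.4700) = 2.1678. V = [p*·24.9485 + (1−p*)·10.4893]/1.08 = 18.4838. B = V − Δ·S = -31.3755.
Root portfolio cost Δ·23+B reproduces V0=18.4838.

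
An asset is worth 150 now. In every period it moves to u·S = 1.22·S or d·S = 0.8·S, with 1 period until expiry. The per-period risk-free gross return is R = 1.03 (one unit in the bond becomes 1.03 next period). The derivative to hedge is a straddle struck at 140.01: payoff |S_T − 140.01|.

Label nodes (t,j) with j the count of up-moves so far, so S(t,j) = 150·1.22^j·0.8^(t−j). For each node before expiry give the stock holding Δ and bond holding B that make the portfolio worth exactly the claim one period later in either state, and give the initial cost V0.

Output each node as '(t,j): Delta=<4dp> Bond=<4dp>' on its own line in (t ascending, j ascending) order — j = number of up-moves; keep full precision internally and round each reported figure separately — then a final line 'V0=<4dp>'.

The replicating-portfolio and risk-neutral prices coincide; use p* = (1.03−0.8)/(1.22−0.8) = 0.5476 for the latter.
Terminal payoffs: V(1,0)=20.0100, V(1,1)=42.9900
  t=0,j=0: stock 150.0000 → up 183.0000 (V=42.9900), down 120.0000 (V=20.0100). Price 31.6449; hedge Δ=0.3648, bond B=-23.0693.
Root portfolio cost Δ·150+B reproduces V0=31.6449.

(0,0): Delta=0.3648 Bond=-23.0693
V0=31.6449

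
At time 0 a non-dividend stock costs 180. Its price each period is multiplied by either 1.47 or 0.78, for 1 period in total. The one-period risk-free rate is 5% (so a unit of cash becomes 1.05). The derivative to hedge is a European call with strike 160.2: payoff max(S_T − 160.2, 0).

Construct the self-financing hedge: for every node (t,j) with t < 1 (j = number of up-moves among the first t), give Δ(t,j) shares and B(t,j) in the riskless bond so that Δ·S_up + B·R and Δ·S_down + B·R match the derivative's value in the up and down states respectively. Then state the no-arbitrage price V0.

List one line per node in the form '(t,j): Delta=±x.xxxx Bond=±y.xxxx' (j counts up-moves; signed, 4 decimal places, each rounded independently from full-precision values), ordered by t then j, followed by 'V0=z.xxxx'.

(0,0): Delta=0.8406 Bond=-112.3975
V0=38.9068

Risk-neutral probability p* = (R−d)/(u−d) = (1.05−0.78)/(1.47−0.78) = 0.3913.
At expiry t=1: V(1,0)=0.0000, V(1,1)=104.4000
(0,0): S=180.0000. Δ = (V_up−V_dn)/(S_up−S_dn) = (104.4000−0.0000)/(264.6000−140.4000) = 0.8406. V = [p*·104.4000 + (1−p*)·0.0000]/1.05 = 38.9068. B = V − Δ·S = -112.3975.
The time-0 hedge costs 38.9068, which is the no-arbitrage price.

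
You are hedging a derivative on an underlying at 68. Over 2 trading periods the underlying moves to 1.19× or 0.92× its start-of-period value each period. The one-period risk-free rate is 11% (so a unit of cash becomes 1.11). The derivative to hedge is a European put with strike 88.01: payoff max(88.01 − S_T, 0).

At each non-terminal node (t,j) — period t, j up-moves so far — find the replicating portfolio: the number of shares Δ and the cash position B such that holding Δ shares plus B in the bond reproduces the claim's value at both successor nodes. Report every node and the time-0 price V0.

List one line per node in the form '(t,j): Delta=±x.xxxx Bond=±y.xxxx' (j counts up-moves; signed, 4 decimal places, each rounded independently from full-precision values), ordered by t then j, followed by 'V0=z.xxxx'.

No-arbitrage ⇒ martingale measure with p* = (R−d)/(u−d) = 0.7037.
Terminal payoffs: V(2,0)=30.4548, V(2,1)=13.5636, V(2,2)=0.0000
Node (1,0) S=62.5600: V=(p*·13.5636+(1−p*)·30.4548)/1.11=16.7283; Δ=(13.5636−30.4548)/(74.4464−57.5552)=-1.0000; B=V−Δ·S=79.2883
Node (1,1) S=80.9200: V=(p*·0.0000+(1−p*)·13.5636)/1.11=3.6206; Δ=(0.0000−13.5636)/(96.2948−74.4464)=-0.6208; B=V−Δ·S=53.8561
Node (0,0) S=68.0000: V=(p*·3.6206+(1−p*)·16.7283)/1.11=6.7607; Δ=(3.6206−16.7283)/(80.9200−62.5600)=-0.7139; B=V−Δ·S=55.3077
The time-0 hedge costs 6.7607, which is the no-arbitrage price.

(0,0): Delta=-0.7139 Bond=55.3077
(1,0): Delta=-1.0000 Bond=79.2883
(1,1): Delta=-0.6208 Bond=53.8561
V0=6.7607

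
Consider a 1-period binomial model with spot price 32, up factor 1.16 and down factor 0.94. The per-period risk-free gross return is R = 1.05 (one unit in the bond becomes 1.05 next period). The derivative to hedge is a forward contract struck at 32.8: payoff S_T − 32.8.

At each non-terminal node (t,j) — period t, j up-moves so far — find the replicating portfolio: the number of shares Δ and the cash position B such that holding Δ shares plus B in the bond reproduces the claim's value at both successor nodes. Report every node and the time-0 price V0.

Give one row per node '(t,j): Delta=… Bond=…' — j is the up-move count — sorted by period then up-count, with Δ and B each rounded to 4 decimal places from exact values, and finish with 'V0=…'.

(0,0): Delta=1.0000 Bond=-31.2381
V0=0.7619

The replicating-portfolio and risk-neutral prices coincide; use p* = (1.05−0.94)/(1.16−0.94) = 0.5000 for the latter.
Terminal payoffs: V(1,0)=-2.7200, V(1,1)=4.3200
(0,0): S=32.0000. Δ = (V_up−V_dn)/(S_up−S_dn) = (4.3200−-2.7200)/(37.1200−30.0800) = 1.0000. V = [p*·4.3200 + (1−p*)·-2.7200]/1.05 = 0.7619. B = V − Δ·S = -31.2381.
Check: Δ(0,0)·S0 + B(0,0) = 0.7619 = V0.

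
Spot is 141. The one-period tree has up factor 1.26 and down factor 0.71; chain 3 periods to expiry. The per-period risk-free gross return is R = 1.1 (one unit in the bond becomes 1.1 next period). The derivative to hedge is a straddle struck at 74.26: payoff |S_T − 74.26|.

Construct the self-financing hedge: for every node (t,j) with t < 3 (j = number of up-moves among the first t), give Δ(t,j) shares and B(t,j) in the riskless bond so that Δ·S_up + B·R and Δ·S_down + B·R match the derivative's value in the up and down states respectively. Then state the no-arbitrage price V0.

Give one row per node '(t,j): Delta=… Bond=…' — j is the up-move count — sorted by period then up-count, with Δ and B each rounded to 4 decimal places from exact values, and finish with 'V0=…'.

Since d<R<u, set p* = (R−d)/(u−d) = 0.7091; price each node as the discounted p*-expectation of its children.
Payoff layer (t=3): V(3,0)=23.7945, V(3,1)=15.2984, V(3,2)=84.6746, V(3,3)=207.7930
(2,0): S=71.0781. Δ = (V_up−V_dn)/(S_up−S_dn) = (15.2984−23.7945)/(89.5584−50.4655) = -0.2173. V = [p*·15.2984 + (1−p*)·23.7945]/1.1 = 16.1546. B = V − Δ·S = 31.6021.
(2,1): S=126.1386. Δ = (V_up−V_dn)/(S_up−S_dn) = (84.6746−15.2984)/(158.9346−89.5584) = 1.0000. V = [p*·84.6746 + (1−p*)·15.2984]/1.1 = 58.6295. B = V − Δ·S = -67.5091.
(2,2): S=223.8516. Δ = (V_up−V_dn)/(S_up−S_dn) = (207.7930−84.6746)/(282.0530−158.9346) = 1.0000. V = [p*·207.7930 + (1−p*)·84.6746]/1.1 = 156.3425. B = V − Δ·S = -67.5091.
(1,0): S=100.1100. Δ = (V_up−V_dn)/(S_up−S_dn) = (58.6295−16.1546)/(126.1386−71.0781) = 0.7714. V = [p*·58.6295 + (1−p*)·16.1546]/1.1 = 42.0665. B = V − Δ·S = -35.1607.
(1,1): S=177.6600. Δ = (V_up−V_dn)/(S_up−S_dn) = (156.3425−58.6295)/(223.8516−126.1386) = 1.0000. V = [p*·156.3425 + (1−p*)·58.6295]/1.1 = 116.2881. B = V − Δ·S = -61.3719.
(0,0): S=141.0000. Δ = (V_up−V_dn)/(S_up−S_dn) = (116.2881−42.0665)/(177.6600−100.1100) = 0.9571. V = [p*·116.2881 + (1−p*)·42.0665]/1.1 = 86.0876. B = V − Δ·S = -48.8607.
Each (Δ,B) replicates both successor values, so the strategy is self-financing and V0 is arbitrage-free.

(0,0): Delta=0.9571 Bond=-48.8607
(1,0): Delta=0.7714 Bond=-35.1607
(1,1): Delta=1.0000 Bond=-61.3719
(2,0): Delta=-0.2173 Bond=31.6021
(2,1): Delta=1.0000 Bond=-67.5091
(2,2): Delta=1.0000 Bond=-67.5091
V0=86.0876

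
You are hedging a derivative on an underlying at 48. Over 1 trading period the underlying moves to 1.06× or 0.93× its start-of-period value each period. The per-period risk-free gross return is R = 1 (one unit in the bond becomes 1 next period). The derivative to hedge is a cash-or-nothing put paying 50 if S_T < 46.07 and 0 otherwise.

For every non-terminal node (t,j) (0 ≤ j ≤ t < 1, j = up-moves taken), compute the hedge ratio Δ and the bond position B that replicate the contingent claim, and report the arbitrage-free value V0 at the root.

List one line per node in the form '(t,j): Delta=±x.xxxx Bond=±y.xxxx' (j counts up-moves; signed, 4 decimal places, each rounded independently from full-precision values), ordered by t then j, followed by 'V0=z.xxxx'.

Since d<R<u, set p* = (R−d)/(u−d) = 0.5385; price each node as the discounted p*-expectation of its children.
At expiry t=1: V(1,0)=50.0000, V(1,1)=0.0000
(0,0): S=48.0000. Δ = (V_up−V_dn)/(S_up−S_dn) = (0.0000−50.0000)/(50.8800−44.6400) = -8.0128. V = [p*·0.0000 + (1−p*)·50.0000]/1 = 23.0769. B = V − Δ·S = 407.6923.
Root portfolio cost Δ·48+B reproduces V0=23.0769.

(0,0): Delta=-8.0128 Bond=407.6923
V0=23.0769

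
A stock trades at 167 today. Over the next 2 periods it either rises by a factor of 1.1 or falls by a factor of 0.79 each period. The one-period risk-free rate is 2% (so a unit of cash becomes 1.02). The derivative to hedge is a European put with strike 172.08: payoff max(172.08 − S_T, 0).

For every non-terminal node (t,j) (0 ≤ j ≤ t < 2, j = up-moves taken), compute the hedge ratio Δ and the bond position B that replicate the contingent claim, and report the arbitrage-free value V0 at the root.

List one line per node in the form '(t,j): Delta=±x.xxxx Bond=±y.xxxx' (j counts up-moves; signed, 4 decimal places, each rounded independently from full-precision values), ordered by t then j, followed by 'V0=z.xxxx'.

Since d<R<u, set p* = (R−d)/(u−d) = 0.7419; price each node as the discounted p*-expectation of its children.
Terminal values V(2,·): V(2,0)=67.8553, V(2,1)=26.9570, V(2,2)=0.0000
(1,0): S=131.9300. Δ = (V_up−V_dn)/(S_up−S_dn) = (26.9570−67.8553)/(145.1230−104.2247) = -1.0000. V = [p*·26.9570 + (1−p*)·67.8553]/1.02 = 36.7759. B = V − Δ·S = 168.7059.
(1,1): S=183.7000. Δ = (V_up−V_dn)/(S_up−S_dn) = (0.0000−26.9570)/(202.0700−145.1230) = -0.4734. V = [p*·0.0000 + (1−p*)·26.9570]/1.02 = 6.8202. B = V − Δ·S = 93.7783.
(0,0): S=167.0000. Δ = (V_up−V_dn)/(S_up−S_dn) = (6.8202−36.7759)/(183.7000−131.9300) = -0.5786. V = [p*·6.8202 + (1−p*)·36.7759]/1.02 = 14.2654. B = V − Δ·S = 110.8965.
Each (Δ,B) replicates both successor values, so the strategy is self-financing and V0 is arbitrage-free.

(0,0): Delta=-0.5786 Bond=110.8965
(1,0): Delta=-1.0000 Bond=168.7059
(1,1): Delta=-0.4734 Bond=93.7783
V0=14.2654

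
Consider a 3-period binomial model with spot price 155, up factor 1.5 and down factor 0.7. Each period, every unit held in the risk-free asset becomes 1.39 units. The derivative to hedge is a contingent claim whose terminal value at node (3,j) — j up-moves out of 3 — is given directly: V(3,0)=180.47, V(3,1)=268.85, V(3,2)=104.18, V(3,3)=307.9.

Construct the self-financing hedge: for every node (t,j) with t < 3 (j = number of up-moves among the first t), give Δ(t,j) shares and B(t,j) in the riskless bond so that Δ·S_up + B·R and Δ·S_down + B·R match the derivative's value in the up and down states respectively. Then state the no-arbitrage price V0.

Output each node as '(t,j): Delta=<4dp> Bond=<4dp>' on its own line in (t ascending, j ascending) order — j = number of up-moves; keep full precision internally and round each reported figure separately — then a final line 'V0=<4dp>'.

(0,0): Delta=0.4765 Bond=16.6771
(1,0): Delta=-1.0764 Bond=191.6769
(1,1): Delta=0.5920 Bond=-3.6804
(2,0): Delta=1.4546 Bond=74.1996
(2,1): Delta=-1.2647 Bond=297.0764
(2,2): Delta=0.7302 Bond=-53.2914
V0=90.5358

Since d<R<u, set p* = (R−d)/(u−d) = 0.8625; price each node as the discounted p*-expectation of its children.
Terminal payoffs: V(3,0)=180.4700, V(3,1)=268.8500, V(3,2)=104.1800, V(3,3)=307.9000
Node (2,0) S=75.9500: V=(p*·268.8500+(1−p*)·180.4700)/1.39=184.6746; Δ=(268.8500−180.4700)/(113.9250−53.1650)=1.4546; B=V−Δ·S=74.1996
Node (2,1) S=162.7500: V=(p*·104.1800+(1−p*)·268.8500)/1.39=91.2389; Δ=(104.1800−268.8500)/(244.1250−113.9250)=-1.2647; B=V−Δ·S=297.0764
Node (2,2) S=348.7500: V=(p*·307.9000+(1−p*)·104.1800)/1.39=201.3586; Δ=(307.9000−104.1800)/(523.1250−244.1250)=0.7302; B=V−Δ·S=-53.2914
Node (1,0) S=108.5000: V=(p*·91.2389+(1−p*)·184.6746)/1.39=74.8823; Δ=(91.2389−184.6746)/(162.7500−75.9500)=-1.0764; B=V−Δ·S=191.6769
Node (1,1) S=232.5000: V=(p*·201.3586+(1−p*)·91.2389)/1.39=133.9692; Δ=(201.3586−91.2389)/(348.7500−162.7500)=0.5920; B=V−Δ·S=-3.6804
Node (0,0) S=155.0000: V=(p*·133.9692+(1−p*)·74.8823)/1.39=90.5358; Δ=(133.9692−74.8823)/(232.5000−108.5000)=0.4765; B=V−Δ·S=16.6771
Root portfolio cost Δ·155+B reproduces V0=90.5358.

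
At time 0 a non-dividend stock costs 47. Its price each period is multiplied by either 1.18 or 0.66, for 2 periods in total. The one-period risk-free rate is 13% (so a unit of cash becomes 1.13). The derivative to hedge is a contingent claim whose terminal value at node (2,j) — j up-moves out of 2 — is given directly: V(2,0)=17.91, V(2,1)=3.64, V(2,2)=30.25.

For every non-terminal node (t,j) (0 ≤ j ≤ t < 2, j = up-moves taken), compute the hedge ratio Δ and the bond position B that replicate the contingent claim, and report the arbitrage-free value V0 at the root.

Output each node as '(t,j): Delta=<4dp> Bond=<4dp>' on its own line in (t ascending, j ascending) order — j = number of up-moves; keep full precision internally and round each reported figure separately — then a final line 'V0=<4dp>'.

Since d<R<u, set p* = (R−d)/(u−d) = 0.9038; price each node as the discounted p*-expectation of its children.
Payoff layer (t=2): V(2,0)=17.9100, V(2,1)=3.6400, V(2,2)=30.2500
Node (1,0) S=31.0200: V=(p*·3.6400+(1−p*)·17.9100)/1.13=4.4355; Δ=(3.6400−17.9100)/(36.6036−20.4732)=-0.8847; B=V−Δ·S=31.8778
Node (1,1) S=55.4600: V=(p*·30.2500+(1−p*)·3.6400)/1.13=24.5056; Δ=(30.2500−3.6400)/(65.4428−36.6036)=0.9227; B=V−Δ·S=-26.6675
Node (0,0) S=47.0000: V=(p*·24.5056+(1−p*)·4.4355)/1.13=19.9786; Δ=(24.5056−4.4355)/(55.4600−31.0200)=0.8212; B=V−Δ·S=-18.6178
Each (Δ,B) replicates both successor values, so the strategy is self-financing and V0 is arbitrage-free.

(0,0): Delta=0.8212 Bond=-18.6178
(1,0): Delta=-0.8847 Bond=31.8778
(1,1): Delta=0.9227 Bond=-26.6675
V0=19.9786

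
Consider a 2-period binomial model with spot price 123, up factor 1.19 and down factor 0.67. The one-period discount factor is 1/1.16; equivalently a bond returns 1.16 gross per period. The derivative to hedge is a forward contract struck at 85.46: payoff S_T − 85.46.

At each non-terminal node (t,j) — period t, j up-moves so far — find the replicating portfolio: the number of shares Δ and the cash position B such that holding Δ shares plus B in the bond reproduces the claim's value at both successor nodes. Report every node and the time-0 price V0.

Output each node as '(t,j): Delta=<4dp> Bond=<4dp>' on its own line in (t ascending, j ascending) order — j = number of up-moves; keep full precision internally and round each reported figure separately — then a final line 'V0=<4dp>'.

No-arbitrage ⇒ martingale measure with p* = (R−d)/(u−d) = 0.9423.
Terminal values V(2,·): V(2,0)=-30.2453, V(2,1)=12.6079, V(2,2)=88.7203
  t=1,j=0: stock 82.4100 → up 98.0679 (V=12.6079), down 55.2147 (V=-30.2453). Price 8.7376; hedge Δ=1.0000, bond B=-73.6724.
  t=1,j=1: stock 146.3700 → up 174.1803 (V=88.7203), down 98.0679 (V=12.6079). Price 72.6976; hedge Δ=1.0000, bond B=-73.6724.
  t=0,j=0: stock 123.0000 → up 146.3700 (V=72.6976), down 82.4100 (V=8.7376). Price 59.4893; hedge Δ=1.0000, bond B=-63.5107.
Each (Δ,B) replicates both successor values, so the strategy is self-financing and V0 is arbitrage-free.

(0,0): Delta=1.0000 Bond=-63.5107
(1,0): Delta=1.0000 Bond=-73.6724
(1,1): Delta=1.0000 Bond=-73.6724
V0=59.4893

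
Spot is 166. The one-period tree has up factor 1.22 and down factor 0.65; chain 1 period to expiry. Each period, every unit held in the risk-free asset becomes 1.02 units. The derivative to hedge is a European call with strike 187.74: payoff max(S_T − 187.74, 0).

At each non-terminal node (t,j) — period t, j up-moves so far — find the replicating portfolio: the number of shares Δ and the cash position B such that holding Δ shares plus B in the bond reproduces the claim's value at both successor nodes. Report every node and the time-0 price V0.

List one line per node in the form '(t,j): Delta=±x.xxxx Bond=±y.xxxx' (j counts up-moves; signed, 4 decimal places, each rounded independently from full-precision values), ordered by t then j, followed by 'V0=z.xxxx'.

(0,0): Delta=0.1562 Bond=-16.5239
V0=9.4059

Under the risk-neutral measure, an up-move has probability p* = (R−d)/(u−d) = 0.6491 and values discount at R = 1.02.
Terminal payoffs: V(1,0)=0.0000, V(1,1)=14.7800
  t=0,j=0: stock 166.0000 → up 202.5200 (V=14.7800), down 107.9000 (V=0.0000). Price 9.4059; hedge Δ=0.1562, bond B=-16.5239.
Self-financing check: at every node Δ·S+B equals the discounted successor values.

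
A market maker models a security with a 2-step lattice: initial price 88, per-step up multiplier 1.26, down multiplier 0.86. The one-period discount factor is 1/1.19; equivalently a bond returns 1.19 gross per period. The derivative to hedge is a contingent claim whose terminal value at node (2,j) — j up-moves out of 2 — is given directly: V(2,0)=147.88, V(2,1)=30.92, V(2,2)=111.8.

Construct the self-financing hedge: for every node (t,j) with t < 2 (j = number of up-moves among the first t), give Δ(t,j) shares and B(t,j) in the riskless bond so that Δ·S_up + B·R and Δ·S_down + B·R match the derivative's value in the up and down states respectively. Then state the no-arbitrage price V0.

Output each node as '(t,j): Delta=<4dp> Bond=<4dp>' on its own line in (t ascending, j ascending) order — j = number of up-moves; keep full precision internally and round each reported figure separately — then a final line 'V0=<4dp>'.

(0,0): Delta=1.1043 Bond=-33.9430
(1,0): Delta=-3.8636 Bond=335.5832
(1,1): Delta=1.8236 Bond=-120.1445
V0=63.2377

Under the risk-neutral measure, an up-move has probability p* = (R−d)/(u−d) = 0.8250 and values discount at R = 1.19.
Payoff layer (t=2): V(2,0)=147.8800, V(2,1)=30.9200, V(2,2)=111.8000
Node (1,0) S=75.6800: V=(p*·30.9200+(1−p*)·147.8800)/1.19=43.1832; Δ=(30.9200−147.8800)/(95.3568−65.0848)=-3.8636; B=V−Δ·S=335.5832
Node (1,1) S=110.8800: V=(p*·111.8000+(1−p*)·30.9200)/1.19=82.0555; Δ=(111.8000−30.9200)/(139.7088−95.3568)=1.8236; B=V−Δ·S=-120.1445
Node (0,0) S=88.0000: V=(p*·82.0555+(1−p*)·43.1832)/1.19=63.2377; Δ=(82.0555−43.1832)/(110.8800−75.6800)=1.1043; B=V−Δ·S=-33.9430
Self-financing check: at every node Δ·S+B equals the discounted successor values.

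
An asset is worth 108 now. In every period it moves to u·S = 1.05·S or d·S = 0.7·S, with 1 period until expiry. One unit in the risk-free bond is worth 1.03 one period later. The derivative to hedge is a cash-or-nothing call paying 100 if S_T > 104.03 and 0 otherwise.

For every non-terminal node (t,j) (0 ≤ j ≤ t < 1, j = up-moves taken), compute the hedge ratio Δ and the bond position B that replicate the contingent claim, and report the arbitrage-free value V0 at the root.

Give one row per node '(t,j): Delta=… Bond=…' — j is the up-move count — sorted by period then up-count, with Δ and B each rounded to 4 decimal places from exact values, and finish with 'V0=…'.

(0,0): Delta=2.6455 Bond=-194.1748
V0=91.5395

Since d<R<u, set p* = (R−d)/(u−d) = 0.9429; price each node as the discounted p*-expectation of its children.
At expiry t=1: V(1,0)=0.0000, V(1,1)=100.0000
Node (0,0) S=108.0000: V=(p*·100.0000+(1−p*)·0.0000)/1.03=91.5395; Δ=(100.0000−0.0000)/(113.4000−75.6000)=2.6455; B=V−Δ·S=-194.1748
Check: Δ(0,0)·S0 + B(0,0) = 91.5395 = V0.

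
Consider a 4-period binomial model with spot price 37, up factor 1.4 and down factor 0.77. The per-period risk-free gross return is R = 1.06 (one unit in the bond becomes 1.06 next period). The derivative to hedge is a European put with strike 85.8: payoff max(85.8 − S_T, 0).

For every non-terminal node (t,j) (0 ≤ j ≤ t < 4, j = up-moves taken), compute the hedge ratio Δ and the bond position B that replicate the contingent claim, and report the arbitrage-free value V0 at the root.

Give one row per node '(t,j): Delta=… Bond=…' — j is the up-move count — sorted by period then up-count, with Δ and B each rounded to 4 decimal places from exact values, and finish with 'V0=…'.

Risk-neutral probability p* = (R−d)/(u−d) = (1.06−0.77)/(1.4−0.77) = 0.4603.
Payoff layer (t=4): V(4,0)=72.7934, V(4,1)=62.1516, V(4,2)=42.8029, V(4,3)=7.6234, V(4,4)=0.0000
Node (3,0) S=16.8917: V=(p*·62.1516+(1−p*)·72.7934)/1.06=64.0517; Δ=(62.1516−72.7934)/(23.6484−13.0066)=-1.0000; B=V−Δ·S=80.9434
Node (3,1) S=30.7122: V=(p*·42.8029+(1−p*)·62.1516)/1.06=50.2312; Δ=(42.8029−62.1516)/(42.9971−23.6484)=-1.0000; B=V−Δ·S=80.9434
Node (3,2) S=55.8404: V=(p*·7.6234+(1−p*)·42.8029)/1.06=25.1030; Δ=(7.6234−42.8029)/(78.1766−42.9971)=-1.0000; B=V−Δ·S=80.9434
Node (3,3) S=101.5280: V=(p*·0.0000+(1−p*)·7.6234)/1.06=3.8814; Δ=(0.0000−7.6234)/(142.1392−78.1766)=-0.1192; B=V−Δ·S=15.9821
Node (2,0) S=21.9373: V=(p*·50.2312+(1−p*)·64.0517)/1.06=54.4244; Δ=(50.2312−64.0517)/(30.7122−16.8917)=-1.0000; B=V−Δ·S=76.3617
Node (2,1) S=39.8860: V=(p*·25.1030+(1−p*)·50.2312)/1.06=36.4757; Δ=(25.1030−50.2312)/(55.8404−30.7122)=-1.0000; B=V−Δ·S=76.3617
Node (2,2) S=72.5200: V=(p*·3.8814+(1−p*)·25.1030)/1.06=14.4663; Δ=(3.8814−25.1030)/(101.5280−55.8404)=-0.4645; B=V−Δ·S=48.1515
Node (1,0) S=28.4900: V=(p*·36.4757+(1−p*)·54.4244)/1.06=43.5493; Δ=(36.4757−54.4244)/(39.8860−21.9373)=-1.0000; B=V−Δ·S=72.0393
Node (1,1) S=51.8000: V=(p*·14.4663+(1−p*)·36.4757)/1.06=24.8532; Δ=(14.4663−36.4757)/(72.5200−39.8860)=-0.6744; B=V−Δ·S=59.7887
Node (0,0) S=37.0000: V=(p*·24.8532+(1−p*)·43.5493)/1.06=32.9653; Δ=(24.8532−43.5493)/(51.8000−28.4900)=-0.8021; B=V−Δ·S=62.6417
Check: Δ(0,0)·S0 + B(0,0) = 32.9653 = V0.

(0,0): Delta=-0.8021 Bond=62.6417
(1,0): Delta=-1.0000 Bond=72.0393
(1,1): Delta=-0.6744 Bond=59.7887
(2,0): Delta=-1.0000 Bond=76.3617
(2,1): Delta=-1.0000 Bond=76.3617
(2,2): Delta=-0.4645 Bond=48.1515
(3,0): Delta=-1.0000 Bond=80.9434
(3,1): Delta=-1.0000 Bond=80.9434
(3,2): Delta=-1.0000 Bond=80.9434
(3,3): Delta=-0.1192 Bond=15.9821
V0=32.9653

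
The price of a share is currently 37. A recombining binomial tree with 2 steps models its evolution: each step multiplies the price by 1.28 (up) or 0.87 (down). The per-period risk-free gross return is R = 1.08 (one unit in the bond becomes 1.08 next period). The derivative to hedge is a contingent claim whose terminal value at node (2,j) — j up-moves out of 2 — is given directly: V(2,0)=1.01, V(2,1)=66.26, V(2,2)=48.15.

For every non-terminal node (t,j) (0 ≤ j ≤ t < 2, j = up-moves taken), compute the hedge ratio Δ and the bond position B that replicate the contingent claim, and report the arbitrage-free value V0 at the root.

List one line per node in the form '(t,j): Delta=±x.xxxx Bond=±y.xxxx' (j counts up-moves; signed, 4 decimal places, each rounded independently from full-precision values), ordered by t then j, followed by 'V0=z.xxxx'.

(0,0): Delta=1.3766 Bond=-11.5111
(1,0): Delta=4.9440 Bond=-127.2660
(1,1): Delta=-0.9327 Bond=96.9338
V0=39.4226

The replicating-portfolio and risk-neutral prices coincide; use p* = (1.08−0.87)/(1.28−0.87) = 0.5122 for the latter.
Payoff layer (t=2): V(2,0)=1.0100, V(2,1)=66.2600, V(2,2)=48.1500
  t=1,j=0: stock 32.1900 → up 41.2032 (V=66.2600), down 28.0053 (V=1.0100). Price 31.8803; hedge Δ=4.9440, bond B=-127.2660.
  t=1,j=1: stock 47.3600 → up 60.6208 (V=48.1500), down 41.2032 (V=66.2600). Price 52.7631; hedge Δ=-0.9327, bond B=96.9338.
  t=0,j=0: stock 37.0000 → up 47.3600 (V=52.7631), down 32.1900 (V=31.8803). Price 39.4226; hedge Δ=1.3766, bond B=-11.5111.
Check: Δ(0,0)·S0 + B(0,0) = 39.4226 = V0.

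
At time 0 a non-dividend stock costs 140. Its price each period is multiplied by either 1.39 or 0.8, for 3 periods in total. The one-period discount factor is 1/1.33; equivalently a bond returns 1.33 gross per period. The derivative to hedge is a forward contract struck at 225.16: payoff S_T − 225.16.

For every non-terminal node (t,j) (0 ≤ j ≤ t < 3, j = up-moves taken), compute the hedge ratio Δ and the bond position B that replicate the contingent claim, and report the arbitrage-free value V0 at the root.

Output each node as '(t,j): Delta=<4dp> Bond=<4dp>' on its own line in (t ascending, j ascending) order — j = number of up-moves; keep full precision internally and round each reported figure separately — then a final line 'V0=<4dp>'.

(0,0): Delta=1.0000 Bond=-95.7054
(1,0): Delta=1.0000 Bond=-127.2881
(1,1): Delta=1.0000 Bond=-127.2881
(2,0): Delta=1.0000 Bond=-169.2932
(2,1): Delta=1.0000 Bond=-169.2932
(2,2): Delta=1.0000 Bond=-169.2932
V0=44.2946

Since d<R<u, set p* = (R−d)/(u−d) = 0.8983; price each node as the discounted p*-expectation of its children.
Terminal payoffs: V(3,0)=-153.4800, V(3,1)=-100.6160, V(3,2)=-8.7648, V(3,3)=150.8267
  t=2,j=0: stock 89.6000 → up 124.5440 (V=-100.6160), down 71.6800 (V=-153.4800). Price -79.6932; hedge Δ=1.0000, bond B=-169.2932.
  t=2,j=1: stock 155.6800 → up 216.3952 (V=-8.7648), down 124.5440 (V=-100.6160). Price -13.6132; hedge Δ=1.0000, bond B=-169.2932.
  t=2,j=2: stock 270.4940 → up 375.9867 (V=150.8267), down 216.3952 (V=-8.7648). Price 101.2008; hedge Δ=1.0000, bond B=-169.2932.
  t=1,j=0: stock 112.0000 → up 155.6800 (V=-13.6132), down 89.6000 (V=-79.6932). Price -15.2881; hedge Δ=1.0000, bond B=-127.2881.
  t=1,j=1: stock 194.6000 → up 270.4940 (V=101.2008), down 155.6800 (V=-13.6132). Price 67.3119; hedge Δ=1.0000, bond B=-127.2881.
  t=0,j=0: stock 140.0000 → up 194.6000 (V=67.3119), down 112.0000 (V=-15.2881). Price 44.2946; hedge Δ=1.0000, bond B=-95.7054.
Self-financing check: at every node Δ·S+B equals the discounted successor values.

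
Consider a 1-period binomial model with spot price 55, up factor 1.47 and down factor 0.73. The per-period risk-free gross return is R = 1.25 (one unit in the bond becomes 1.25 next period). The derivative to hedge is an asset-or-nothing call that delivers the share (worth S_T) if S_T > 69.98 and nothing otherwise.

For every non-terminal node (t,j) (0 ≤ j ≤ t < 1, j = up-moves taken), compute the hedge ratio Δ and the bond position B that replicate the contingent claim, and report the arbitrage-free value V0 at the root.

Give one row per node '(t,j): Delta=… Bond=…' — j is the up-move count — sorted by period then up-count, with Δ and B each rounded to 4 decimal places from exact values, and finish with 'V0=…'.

(0,0): Delta=1.9865 Bond=-63.8059
V0=45.4508

No-arbitrage ⇒ martingale measure with p* = (R−d)/(u−d) = 0.7027.
Terminal values V(1,·): V(1,0)=0.0000, V(1,1)=80.8500
  t=0,j=0: stock 55.0000 → up 80.8500 (V=80.8500), down 40.1500 (V=0.0000). Price 45.4508; hedge Δ=1.9865, bond B=-63.8059.
Each (Δ,B) replicates both successor values, so the strategy is self-financing and V0 is arbitrage-free.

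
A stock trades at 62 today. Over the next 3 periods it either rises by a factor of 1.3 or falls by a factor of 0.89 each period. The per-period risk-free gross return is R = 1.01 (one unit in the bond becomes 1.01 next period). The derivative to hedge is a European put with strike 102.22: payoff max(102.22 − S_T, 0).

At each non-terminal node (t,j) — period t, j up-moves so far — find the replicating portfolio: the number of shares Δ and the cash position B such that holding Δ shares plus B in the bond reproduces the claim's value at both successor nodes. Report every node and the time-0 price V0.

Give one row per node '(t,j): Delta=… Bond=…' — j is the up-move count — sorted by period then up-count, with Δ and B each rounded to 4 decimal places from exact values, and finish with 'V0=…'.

Since d<R<u, set p* = (R−d)/(u−d) = 0.2927; price each node as the discounted p*-expectation of its children.
Terminal values V(3,·): V(3,0)=58.5119, V(3,1)=38.3767, V(3,2)=8.9658, V(3,3)=0.0000
(2,0): S=49.1102. Δ = (V_up−V_dn)/(S_up−S_dn) = (38.3767−58.5119)/(63.8433−43.7081) = -1.0000. V = [p*·38.3767 + (1−p*)·58.5119]/1.01 = 52.0977. B = V − Δ·S = 101.2079.
(2,1): S=71.7340. Δ = (V_up−V_dn)/(S_up−S_dn) = (8.9658−38.3767)/(93.2542−63.8433) = -1.0000. V = [p*·8.9658 + (1−p*)·38.3767]/1.01 = 29.4739. B = V − Δ·S = 101.2079.
(2,2): S=104.7800. Δ = (V_up−V_dn)/(S_up−S_dn) = (0.0000−8.9658)/(136.2140−93.2542) = -0.2087. V = [p*·0.0000 + (1−p*)·8.9658]/1.01 = 6.2789. B = V − Δ·S = 28.1467.
(1,0): S=55.1800. Δ = (V_up−V_dn)/(S_up−S_dn) = (29.4739−52.0977)/(71.7340−49.1102) = -1.0000. V = [p*·29.4739 + (1−p*)·52.0977]/1.01 = 45.0259. B = V − Δ·S = 100.2059.
(1,1): S=80.6000. Δ = (V_up−V_dn)/(S_up−S_dn) = (6.2789−29.4739)/(104.7800−71.7340) = -0.7019. V = [p*·6.2789 + (1−p*)·29.4739]/1.01 = 22.4605. B = V − Δ·S = 79.0338.
(0,0): S=62.0000. Δ = (V_up−V_dn)/(S_up−S_dn) = (22.4605−45.0259)/(80.6000−55.1800) = -0.8877. V = [p*·22.4605 + (1−p*)·45.0259]/1.01 = 38.0410. B = V − Δ·S = 93.0784.
The time-0 hedge costs 38.0410, which is the no-arbitrage price.

(0,0): Delta=-0.8877 Bond=93.0784
(1,0): Delta=-1.0000 Bond=100.2059
(1,1): Delta=-0.7019 Bond=79.0338
(2,0): Delta=-1.0000 Bond=101.2079
(2,1): Delta=-1.0000 Bond=101.2079
(2,2): Delta=-0.2087 Bond=28.1467
V0=38.0410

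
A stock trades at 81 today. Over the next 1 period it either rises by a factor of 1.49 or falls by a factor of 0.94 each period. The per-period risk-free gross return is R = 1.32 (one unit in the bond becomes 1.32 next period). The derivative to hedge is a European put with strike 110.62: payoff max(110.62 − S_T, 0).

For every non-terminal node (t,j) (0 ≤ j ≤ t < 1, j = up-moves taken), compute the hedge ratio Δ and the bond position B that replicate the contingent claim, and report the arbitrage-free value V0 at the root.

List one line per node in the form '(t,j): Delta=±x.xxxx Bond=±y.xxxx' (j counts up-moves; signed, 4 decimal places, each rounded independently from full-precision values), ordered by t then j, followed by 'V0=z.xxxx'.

Risk-neutral probability p* = (R−d)/(u−d) = (1.32−0.94)/(1.49−0.94) = 0.6909.
Payoff layer (t=1): V(1,0)=34.4800, V(1,1)=0.0000
Node (0,0) S=81.0000: V=(p*·0.0000+(1−p*)·34.4800)/1.32=8.0738; Δ=(0.0000−34.4800)/(120.6900−76.1400)=-0.7740; B=V−Δ·S=70.7647
Self-financing check: at every node Δ·S+B equals the discounted successor values.

(0,0): Delta=-0.7740 Bond=70.7647
V0=8.0738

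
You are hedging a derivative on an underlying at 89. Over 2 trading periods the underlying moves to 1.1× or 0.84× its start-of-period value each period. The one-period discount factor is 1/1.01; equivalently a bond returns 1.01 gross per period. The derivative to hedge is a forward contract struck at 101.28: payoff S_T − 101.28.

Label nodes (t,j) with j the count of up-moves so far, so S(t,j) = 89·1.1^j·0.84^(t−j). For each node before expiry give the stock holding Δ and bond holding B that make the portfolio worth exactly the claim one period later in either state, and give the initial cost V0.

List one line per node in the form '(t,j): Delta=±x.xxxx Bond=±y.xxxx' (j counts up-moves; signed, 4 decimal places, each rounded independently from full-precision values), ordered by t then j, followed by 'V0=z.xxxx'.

No-arbitrage ⇒ martingale measure with p* = (R−d)/(u−d) = 0.6538.
Terminal values V(2,·): V(2,0)=-38.4816, V(2,1)=-19.0440, V(2,2)=6.4100
  t=1,j=0: stock 74.7600 → up 82.2360 (V=-19.0440), down 62.7984 (V=-38.4816). Price -25.5172; hedge Δ=1.0000, bond B=-100.2772.
  t=1,j=1: stock 97.9000 → up 107.6900 (V=6.4100), down 82.2360 (V=-19.0440). Price -2.3772; hedge Δ=1.0000, bond B=-100.2772.
  t=0,j=0: stock 89.0000 → up 97.9000 (V=-2.3772), down 74.7600 (V=-25.5172). Price -10.2844; hedge Δ=1.0000, bond B=-99.2844.
The time-0 hedge costs -10.2844, which is the no-arbitrage price.

(0,0): Delta=1.0000 Bond=-99.2844
(1,0): Delta=1.0000 Bond=-100.2772
(1,1): Delta=1.0000 Bond=-100.2772
V0=-10.2844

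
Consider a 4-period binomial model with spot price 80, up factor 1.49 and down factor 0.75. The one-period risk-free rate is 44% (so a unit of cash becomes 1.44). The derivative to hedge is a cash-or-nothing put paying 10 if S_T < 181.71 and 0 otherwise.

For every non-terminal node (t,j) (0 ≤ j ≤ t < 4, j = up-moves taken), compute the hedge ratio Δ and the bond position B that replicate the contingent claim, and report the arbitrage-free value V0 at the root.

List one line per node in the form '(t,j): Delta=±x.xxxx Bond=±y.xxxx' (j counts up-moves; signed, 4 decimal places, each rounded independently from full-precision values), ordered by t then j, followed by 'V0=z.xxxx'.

(0,0): Delta=-0.0100 Bond=0.8557
(1,0): Delta=-0.0944 Bond=6.3000
(1,1): Delta=-0.0069 Bond=0.8650
(2,0): Delta=0.0000 Bond=4.8225
(2,1): Delta=-0.0979 Bond=9.3800
(2,2): Delta=-0.0036 Bond=0.6561
(3,0): Delta=0.0000 Bond=6.9444
(3,1): Delta=0.0000 Bond=6.9444
(3,2): Delta=-0.1014 Bond=13.9827
(3,3): Delta=0.0000 Bond=0.0000
V0=0.0581

Under the risk-neutral measure, an up-move has probability p* = (R−d)/(u−d) = 0.9324 and values discount at R = 1.44.
Terminal payoffs: V(4,0)=10.0000, V(4,1)=10.0000, V(4,2)=10.0000, V(4,3)=0.0000, V(4,4)=0.0000
Node (3,0) S=33.7500: V=(p*·10.0000+(1−p*)·10.0000)/1.44=6.9444; Δ=(10.0000−10.0000)/(50.2875−25.3125)=0.0000; B=V−Δ·S=6.9444
Node (3,1) S=67.0500: V=(p*·10.0000+(1−p*)·10.0000)/1.44=6.9444; Δ=(10.0000−10.0000)/(99.9045−50.2875)=0.0000; B=V−Δ·S=6.9444
Node (3,2) S=133.2060: V=(p*·0.0000+(1−p*)·10.0000)/1.44=0.4692; Δ=(0.0000−10.0000)/(198.4769−99.9045)=-0.1014; B=V−Δ·S=13.9827
Node (3,3) S=264.6359: V=(p*·0.0000+(1−p*)·0.0000)/1.44=0.0000; Δ=(0.0000−0.0000)/(394.3075−198.4769)=0.0000; B=V−Δ·S=0.0000
Node (2,0) S=45.0000: V=(p*·6.9444+(1−p*)·6.9444)/1.44=4.8225; Δ=(6.9444−6.9444)/(67.0500−33.7500)=0.0000; B=V−Δ·S=4.8225
Node (2,1) S=89.4000: V=(p*·0.4692+(1−p*)·6.9444)/1.44=0.6297; Δ=(0.4692−6.9444)/(133.2060−67.0500)=-0.0979; B=V−Δ·S=9.3800
Node (2,2) S=177.6080: V=(p*·0.0000+(1−p*)·0.4692)/1.44=0.0220; Δ=(0.0000−0.4692)/(264.6359−133.2060)=-0.0036; B=V−Δ·S=0.6561
Node (1,0) S=60.0000: V=(p*·0.6297+(1−p*)·4.8225)/1.44=0.6340; Δ=(0.6297−4.8225)/(89.4000−45.0000)=-0.0944; B=V−Δ·S=6.3000
Node (1,1) S=119.2000: V=(p*·0.0220+(1−p*)·0.6297)/1.44=0.0438; Δ=(0.0220−0.6297)/(177.6080−89.4000)=-0.0069; B=V−Δ·S=0.8650
Node (0,0) S=80.0000: V=(p*·0.0438+(1−p*)·0.6340)/1.44=0.0581; Δ=(0.0438−0.6340)/(119.2000−60.0000)=-0.0100; B=V−Δ·S=0.8557
The time-0 hedge costs 0.0581, which is the no-arbitrage price.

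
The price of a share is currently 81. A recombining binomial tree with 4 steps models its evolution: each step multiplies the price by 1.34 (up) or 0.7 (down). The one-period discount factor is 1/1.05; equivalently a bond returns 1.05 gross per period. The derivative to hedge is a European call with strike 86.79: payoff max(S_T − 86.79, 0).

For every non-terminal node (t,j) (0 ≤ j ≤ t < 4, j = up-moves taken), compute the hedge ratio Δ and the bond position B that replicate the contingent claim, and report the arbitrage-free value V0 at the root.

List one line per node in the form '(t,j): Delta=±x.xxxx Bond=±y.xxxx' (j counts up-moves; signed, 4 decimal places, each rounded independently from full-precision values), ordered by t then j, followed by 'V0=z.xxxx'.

(0,0): Delta=0.6762 Bond=-29.8365
(1,0): Delta=0.3710 Bond=-14.0257
(1,1): Delta=0.8083 Bond=-45.6647
(2,0): Delta=0.0000 Bond=0.0000
(2,1): Delta=0.5317 Bond=-26.9293
(2,2): Delta=0.9280 Bond=-65.3634
(3,0): Delta=0.0000 Bond=0.0000
(3,1): Delta=0.0000 Bond=0.0000
(3,2): Delta=0.7618 Bond=-51.7043
(3,3): Delta=1.0000 Bond=-82.6571
V0=24.9366

Under the risk-neutral measure, an up-move has probability p* = (R−d)/(u−d) = 0.5469 and values discount at R = 1.05.
Payoff layer (t=4): V(4,0)=0.0000, V(4,1)=0.0000, V(4,2)=0.0000, V(4,3)=49.6361, V(4,4)=174.3685
(3,0): S=27.7830. Δ = (V_up−V_dn)/(S_up−S_dn) = (0.0000−0.0000)/(37.2292−19.4481) = 0.0000. V = [p*·0.0000 + (1−p*)·0.0000]/1.05 = 0.0000. B = V − Δ·S = 0.0000.
(3,1): S=53.1846. Δ = (V_up−V_dn)/(S_up−S_dn) = (0.0000−0.0000)/(71.2674−37.2292) = 0.0000. V = [p*·0.0000 + (1−p*)·0.0000]/1.05 = 0.0000. B = V − Δ·S = 0.0000.
(3,2): S=101.8105. Δ = (V_up−V_dn)/(S_up−S_dn) = (49.6361−0.0000)/(136.4261−71.2674) = 0.7618. V = [p*·49.6361 + (1−p*)·0.0000]/1.05 = 25.8521. B = V − Δ·S = -51.7043.
(3,3): S=194.8944. Δ = (V_up−V_dn)/(S_up−S_dn) = (174.3685−49.6361)/(261.1585−136.4261) = 1.0000. V = [p*·174.3685 + (1−p*)·49.6361]/1.05 = 112.2373. B = V − Δ·S = -82.6571.
(2,0): S=39.6900. Δ = (V_up−V_dn)/(S_up−S_dn) = (0.0000−0.0000)/(53.1846−27.7830) = 0.0000. V = [p*·0.0000 + (1−p*)·0.0000]/1.05 = 0.0000. B = V − Δ·S = 0.0000.
(2,1): S=75.9780. Δ = (V_up−V_dn)/(S_up−S_dn) = (25.8521−0.0000)/(101.8105−53.1846) = 0.5317. V = [p*·25.8521 + (1−p*)·0.0000]/1.05 = 13.4647. B = V − Δ·S = -26.9293.
(2,2): S=145.4436. Δ = (V_up−V_dn)/(S_up−S_dn) = (112.2373−25.8521)/(194.8944−101.8105) = 0.9280. V = [p*·112.2373 + (1−p*)·25.8521]/1.05 = 69.6133. B = V − Δ·S = -65.3634.
(1,0): S=56.7000. Δ = (V_up−V_dn)/(S_up−S_dn) = (13.4647−0.0000)/(75.9780−39.6900) = 0.3710. V = [p*·13.4647 + (1−p*)·0.0000]/1.05 = 7.0128. B = V − Δ·S = -14.0257.
(1,1): S=108.5400. Δ = (V_up−V_dn)/(S_up−S_dn) = (69.6133−13.4647)/(145.4436−75.9780) = 0.8083. V = [p*·69.6133 + (1−p*)·13.4647]/1.05 = 42.0676. B = V − Δ·S = -45.6647.
(0,0): S=81.0000. Δ = (V_up−V_dn)/(S_up−S_dn) = (42.0676−7.0128)/(108.5400−56.7000) = 0.6762. V = [p*·42.0676 + (1−p*)·7.0128]/1.05 = 24.9366. B = V − Δ·S = -29.8365.
The time-0 hedge costs 24.9366, which is the no-arbitrage price.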